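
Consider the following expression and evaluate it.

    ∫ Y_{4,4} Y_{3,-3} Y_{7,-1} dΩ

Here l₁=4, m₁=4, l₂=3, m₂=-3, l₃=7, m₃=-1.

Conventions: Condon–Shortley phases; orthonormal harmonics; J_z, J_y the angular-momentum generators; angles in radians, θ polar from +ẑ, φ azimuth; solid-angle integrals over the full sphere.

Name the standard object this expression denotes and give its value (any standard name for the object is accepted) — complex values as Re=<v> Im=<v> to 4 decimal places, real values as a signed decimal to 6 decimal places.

This is a Gaunt coefficient — the integral of a triple product of spherical harmonics over the sphere.
Checks pass: Σm=0; 14 even; l₃=7∈[1,7].
(2·4+1)(2·3+1)(2·7+1) = 945
Δ: 0! 8! 6! / 15! → 1/45045
sum: t=0:+1/20736 = 1/20736
3j²(4 3 7; 0 0 0) = Δ·Π!·Σ² = 35/1287  (sign -1)
sum: t=0:+1/29030400 = 1/29030400
3j²(4 3 7; 4 -3 -1) = Δ·Π!·Σ² = 1/45045  (sign +1)
combine: 4πI² = 945·35/1287·1/45045 = 35/61347
take √, sign -1: I = -0.00673802

Gaunt coefficient, -0.006738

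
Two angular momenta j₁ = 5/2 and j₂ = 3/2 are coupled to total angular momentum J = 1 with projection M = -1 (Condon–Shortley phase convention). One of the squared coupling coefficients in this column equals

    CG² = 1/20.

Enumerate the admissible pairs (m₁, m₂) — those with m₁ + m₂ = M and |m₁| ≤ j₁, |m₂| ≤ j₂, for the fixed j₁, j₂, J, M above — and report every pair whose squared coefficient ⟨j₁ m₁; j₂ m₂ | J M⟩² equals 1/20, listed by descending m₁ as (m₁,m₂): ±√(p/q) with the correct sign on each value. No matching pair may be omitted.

(1/2,-3/2): +√(1/20)

Admissible pairs with m₁+m₂ = M = -1: (-5/2,3/2), (-3/2,1/2), (-1/2,-1/2), (1/2,-3/2)
  (m₁,m₂)=(1/2,-3/2): CG² = 1/20, CG = +√(1/20)   ← matches the target
  (m₁,m₂)=(-1/2,-1/2): CG² = 3/20, CG = −√(3/20)
  (m₁,m₂)=(-3/2,1/2): CG² = 3/10, CG = +√(3/10)
  (m₁,m₂)=(-5/2,3/2): CG² = 1/2, CG = −√(1/2)
Pairs with CG² = 1/20: (1/2,-3/2): +√(1/20)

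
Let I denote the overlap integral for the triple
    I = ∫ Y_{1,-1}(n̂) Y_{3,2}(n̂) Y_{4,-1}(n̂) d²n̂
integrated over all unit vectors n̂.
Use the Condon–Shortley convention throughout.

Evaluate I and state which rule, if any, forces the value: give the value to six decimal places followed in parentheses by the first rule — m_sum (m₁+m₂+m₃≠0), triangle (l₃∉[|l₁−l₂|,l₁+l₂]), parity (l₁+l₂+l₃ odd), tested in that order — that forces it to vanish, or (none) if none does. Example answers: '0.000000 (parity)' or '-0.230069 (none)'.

m-sum 0 ✓  L=8 even ✓  2≤4≤4 ✓
Π(2lᵢ+1) = 3×7×9 = 189
triangle coeff Δ(1,3,4) = 1/252
Σ_t [0,0]: t=0:+1/36 = 1/36
(3j)²=4/63 [(1 3 4; 0 0 0)], sign=+1
Σ_t [0,0]: t=0:+1/240 = 1/240
(3j)²=1/84 [(1 3 4; -1 2 -1)], sign=-1
⇒ 4πI² = 1/7
I = (-1)√(1/7/(4π)) = -0.10662181
No selection rule forces the value: the integral is nonzero (none).

-0.106622 (none)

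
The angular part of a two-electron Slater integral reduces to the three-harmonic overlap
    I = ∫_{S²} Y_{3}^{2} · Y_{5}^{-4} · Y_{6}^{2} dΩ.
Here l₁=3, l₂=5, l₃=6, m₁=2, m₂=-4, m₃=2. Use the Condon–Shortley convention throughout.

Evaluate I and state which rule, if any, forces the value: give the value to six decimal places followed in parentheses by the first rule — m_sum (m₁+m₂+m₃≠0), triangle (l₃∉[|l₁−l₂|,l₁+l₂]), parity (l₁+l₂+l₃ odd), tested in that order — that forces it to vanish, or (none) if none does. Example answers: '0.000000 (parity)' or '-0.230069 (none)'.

Rules hold: Σm=0, L=14 even, 2≤6≤8.
N = 7·11·13 = 1001
Δ = 2!·4!·8!/15! = 1/675675
Racah Σ t=0..2: t=0:+1/8640 t=1:−1/2304 t=2:+1/8640 = -7/34560
⇒ 3j(3 5 6; 0 0 0)² = 7/429, sgn -1
Racah Σ t=0..1: t=0:+1/60480 t=1:−1/967680 = 1/64512
⇒ 3j(3 5 6; 2 -4 2)² = 15/1001, sgn +1
4πI² = N·(3j₀)²·(3jₘ)² = 35/143
I = -1·√(0.244755/4π) = -0.13956004
No selection rule forces the value: the integral is nonzero (none).

-0.139560 (none)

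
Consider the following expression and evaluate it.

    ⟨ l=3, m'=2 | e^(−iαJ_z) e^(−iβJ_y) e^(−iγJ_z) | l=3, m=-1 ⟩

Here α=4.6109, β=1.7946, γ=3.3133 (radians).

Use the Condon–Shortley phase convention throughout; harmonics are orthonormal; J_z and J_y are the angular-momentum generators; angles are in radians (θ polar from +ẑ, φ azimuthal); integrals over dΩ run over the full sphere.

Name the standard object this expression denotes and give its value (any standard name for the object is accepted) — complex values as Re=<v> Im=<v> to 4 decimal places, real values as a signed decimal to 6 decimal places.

Wigner D-matrix element, Re=-0.1465 Im=-0.0576

This is a Wigner D-matrix element — the rotation-matrix element ⟨l m'| R(α,β,γ) |l m⟩ in the angular-momentum basis.
Split into d^3_{2,-1}(β=1.7946) × two z-phases.
c=cos(1.794600/2)=0.623723, s=sin(1.794600/2)=0.781646; N=√[120·1·2·24]=75.894664
The bounds max(0,m−m')=0 and min(l+m,l−m')=1 give 2 terms
  k=0: (−1)^3·75.8947/(12)·0.6237^3·0.7816^3 = -0.732883
  k=1: (−1)^4·75.8947/(24)·0.6237^1·0.7816^5 = +0.575495
d^3_{2,-1}(1.7946) = -0.732883 +0.575495 = -0.157388
D = (-0.979471-0.201587i)·(-0.157388)·(-0.985294-0.170865i) = -0.146469-0.057601i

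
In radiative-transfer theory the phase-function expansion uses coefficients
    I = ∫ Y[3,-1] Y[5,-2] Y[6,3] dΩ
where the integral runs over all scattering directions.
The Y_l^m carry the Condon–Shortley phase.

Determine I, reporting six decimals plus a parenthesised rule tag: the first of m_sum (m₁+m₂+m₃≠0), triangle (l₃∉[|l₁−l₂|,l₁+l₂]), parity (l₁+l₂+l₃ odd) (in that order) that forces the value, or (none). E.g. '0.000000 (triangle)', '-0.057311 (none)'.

-0.152880 (none)

m-sum 0 ✓  L=14 even ✓  2≤6≤8 ✓
Π(2lᵢ+1) = 7×11×13 = 1001
triangle coeff Δ(3,5,6) = 1/675675
Σ_t [0,2]: t=0:+1/8640 t=1:−1/2304 t=2:+1/8640 = -7/34560
(3j)²=7/429 [(3 5 6; 0 0 0)], sign=-1
Σ_t [0,2]: t=0:+1/34560 t=1:−1/8640 t=2:+1/40320 = -1/16128
(3j)²=18/1001 [(3 5 6; -1 -2 3)], sign=+1
⇒ 4πI² = 42/143
I = (-1)√(42/143/(4π)) = -0.15288036
No selection rule forces the value: the integral is nonzero (none).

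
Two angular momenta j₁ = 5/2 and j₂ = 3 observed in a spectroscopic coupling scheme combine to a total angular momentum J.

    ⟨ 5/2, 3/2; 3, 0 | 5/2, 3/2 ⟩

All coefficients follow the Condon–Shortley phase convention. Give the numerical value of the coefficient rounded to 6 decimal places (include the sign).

-0.483046  (= −√(7/30))

j₁+j₂−J=3  J+j₁−j₂=2  J−j₁+j₂=3  j₁+j₂+J+1=9
(j₁±m₁, j₂±m₂, J±M) = (4,1,3,3,4,1)
P² = 864/35
sum k=0..1:
  [0] +1/36 = 1/36
  [1] −1/8 = -1/8
S = -7/72
C² = P²·S² = 7/30 ; C = -0.483046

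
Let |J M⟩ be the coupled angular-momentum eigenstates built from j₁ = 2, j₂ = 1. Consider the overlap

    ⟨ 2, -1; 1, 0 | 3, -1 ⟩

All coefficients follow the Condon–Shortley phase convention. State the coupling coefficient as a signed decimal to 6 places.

√[7·0!4!2!/7! · 1!3!1!1!2!4!] = √(96/5)
  +(−1)^0/∏(0,0,3,1,1,1)! = 1/6  (running 1/6)
⟨..|..⟩ = √(96/5)·(1/6) = +0.730297

+√(8/15) ≈ +0.730297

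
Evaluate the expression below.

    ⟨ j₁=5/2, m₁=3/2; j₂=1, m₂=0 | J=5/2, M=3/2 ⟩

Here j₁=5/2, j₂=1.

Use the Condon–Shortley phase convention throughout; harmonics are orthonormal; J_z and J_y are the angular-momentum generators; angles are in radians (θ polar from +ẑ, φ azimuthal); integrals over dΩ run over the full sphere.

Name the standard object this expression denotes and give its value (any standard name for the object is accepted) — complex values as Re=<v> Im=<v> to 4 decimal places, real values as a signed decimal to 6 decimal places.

Clebsch–Gordan coefficient, +√(9/35) ≈ +0.507093

This is a Clebsch–Gordan (vector-coupling) coefficient.
j₁+j₂−J=1  J+j₁−j₂=4  J−j₁+j₂=1  j₁+j₂+J+1=7
(j₁±m₁, j₂±m₂, J±M) = (4,1,1,1,4,1)
P² = 576/35
sum k=0..1:
  [0] +1/6 = 1/6
  [1] −1/24 = -1/24
S = 1/8
C² = P²·S² = 9/35 ; C = +0.507093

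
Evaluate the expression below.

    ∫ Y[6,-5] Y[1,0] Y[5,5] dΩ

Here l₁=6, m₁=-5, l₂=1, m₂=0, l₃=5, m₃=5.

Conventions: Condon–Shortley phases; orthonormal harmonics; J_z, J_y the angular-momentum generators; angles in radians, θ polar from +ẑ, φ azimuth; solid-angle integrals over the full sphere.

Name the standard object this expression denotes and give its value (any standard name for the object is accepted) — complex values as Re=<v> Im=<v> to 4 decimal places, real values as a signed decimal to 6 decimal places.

This is a Gaunt coefficient — the integral of a triple product of spherical harmonics over the sphere.
Rules hold: Σm=0, L=12 even, 5≤5≤7.
N = 13·3·11 = 429
Δ = 2!·10!·0!/13! = 1/858
Racah Σ t=1..1: t=1:−1/14400 = -1/14400
⇒ 3j(6 1 5; 0 0 0)² = 6/143, sgn +1
Racah Σ t=1..1: t=1:−1/3628800 = -1/3628800
⇒ 3j(6 1 5; -5 0 5)² = 1/78, sgn -1
4πI² = N·(3j₀)²·(3jₘ)² = 3/13
I = -1·√(0.230769/4π) = -0.13551395

Gaunt coefficient, -0.135514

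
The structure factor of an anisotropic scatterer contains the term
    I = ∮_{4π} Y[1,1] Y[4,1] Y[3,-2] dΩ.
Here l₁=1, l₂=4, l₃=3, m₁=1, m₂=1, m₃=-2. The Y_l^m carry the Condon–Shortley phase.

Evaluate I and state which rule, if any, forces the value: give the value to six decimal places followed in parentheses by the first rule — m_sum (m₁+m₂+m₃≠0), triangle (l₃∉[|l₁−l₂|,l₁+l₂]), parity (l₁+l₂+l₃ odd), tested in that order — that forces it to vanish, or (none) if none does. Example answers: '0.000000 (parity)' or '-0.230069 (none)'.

-0.106622 (none)

Checks pass: Σm=0; 8 even; l₃=3∈[3,5].
(2·1+1)(2·4+1)(2·3+1) = 189
Δ: 2! 0! 6! / 9! → 1/252
sum: t=1:−1/36 = -1/36
3j²(1 4 3; 0 0 0) = Δ·Π!·Σ² = 4/63  (sign +1)
sum: t=0:+1/240 = 1/240
3j²(1 4 3; 1 1 -2) = Δ·Π!·Σ² = 1/84  (sign -1)
combine: 4πI² = 189·4/63·1/84 = 1/7
take √, sign -1: I = -0.10662181
No selection rule forces the value: the integral is nonzero (none).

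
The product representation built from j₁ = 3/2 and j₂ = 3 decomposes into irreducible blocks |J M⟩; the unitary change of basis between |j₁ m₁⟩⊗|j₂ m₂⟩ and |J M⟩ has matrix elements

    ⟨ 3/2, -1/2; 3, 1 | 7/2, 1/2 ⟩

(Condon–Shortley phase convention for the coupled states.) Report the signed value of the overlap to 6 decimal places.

√[8·1!2!5!/9! · 1!2!4!2!4!3!] = √(512/7)
  +(−1)^0/∏(0,1,2,4,0,1)! = 1/48  (running 1/48)
  +(−1)^1/∏(1,0,1,3,1,2)! = -1/12  (running -1/16)
⟨..|..⟩ = √(512/7)·(-1/16) = -0.534522

-0.534522  (= −√(2/7))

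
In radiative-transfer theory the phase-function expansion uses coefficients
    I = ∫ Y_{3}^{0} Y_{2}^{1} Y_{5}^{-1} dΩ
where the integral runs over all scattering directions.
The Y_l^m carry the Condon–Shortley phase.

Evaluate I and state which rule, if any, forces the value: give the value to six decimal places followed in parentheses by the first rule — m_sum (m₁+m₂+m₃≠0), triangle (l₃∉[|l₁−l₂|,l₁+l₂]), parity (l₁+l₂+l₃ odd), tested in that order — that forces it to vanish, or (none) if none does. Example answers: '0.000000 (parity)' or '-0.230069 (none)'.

Checks pass: Σm=0; 10 even; l₃=5∈[1,5].
(2·3+1)(2·2+1)(2·5+1) = 385
Δ: 0! 6! 4! / 11! → 1/2310
sum: t=0:+1/144 = 1/144
3j²(3 2 5; 0 0 0) = Δ·Π!·Σ² = 10/231  (sign -1)
sum: t=0:+1/216 = 1/216
3j²(3 2 5; 0 1 -1) = Δ·Π!·Σ² = 8/231  (sign +1)
combine: 4πI² = 385·10/231·8/231 = 400/693
take √, sign -1: I = -0.21431790
No selection rule forces the value: the integral is nonzero (none).

-0.214318 (none)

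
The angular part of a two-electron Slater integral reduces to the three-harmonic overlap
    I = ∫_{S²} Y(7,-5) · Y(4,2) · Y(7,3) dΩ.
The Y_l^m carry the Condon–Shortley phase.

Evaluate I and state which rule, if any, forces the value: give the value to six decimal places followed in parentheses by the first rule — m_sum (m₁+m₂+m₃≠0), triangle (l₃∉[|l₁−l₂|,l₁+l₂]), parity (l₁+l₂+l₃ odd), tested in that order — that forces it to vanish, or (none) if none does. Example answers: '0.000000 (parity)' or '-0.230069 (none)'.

-0.100310 (none)

m-sum 0 ✓  L=18 even ✓  3≤7≤11 ✓
Π(2lᵢ+1) = 15×9×15 = 2025
triangle coeff Δ(7,4,7) = 1/58198140
Σ_t [0,4]: t=0:+1/17418240 t=1:−1/622080 t=2:+1/230400 t=3:−1/622080 t=4:+1/17418240 = 1/806400
(3j)²=2268/230945 [(7 4 7; 0 0 0)], sign=-1
Σ_t [2,4]: t=2:+1/348364800 t=3:−1/13063680 t=4:+1/7741440 = 29/522547200
(3j)²=1682/264537 [(7 4 7; -5 2 3)], sign=+1
⇒ 4πI² = 24523560/193947611
I = (-1)√(24523560/193947611/(4π)) = -0.10031009
No selection rule forces the value: the integral is nonzero (none).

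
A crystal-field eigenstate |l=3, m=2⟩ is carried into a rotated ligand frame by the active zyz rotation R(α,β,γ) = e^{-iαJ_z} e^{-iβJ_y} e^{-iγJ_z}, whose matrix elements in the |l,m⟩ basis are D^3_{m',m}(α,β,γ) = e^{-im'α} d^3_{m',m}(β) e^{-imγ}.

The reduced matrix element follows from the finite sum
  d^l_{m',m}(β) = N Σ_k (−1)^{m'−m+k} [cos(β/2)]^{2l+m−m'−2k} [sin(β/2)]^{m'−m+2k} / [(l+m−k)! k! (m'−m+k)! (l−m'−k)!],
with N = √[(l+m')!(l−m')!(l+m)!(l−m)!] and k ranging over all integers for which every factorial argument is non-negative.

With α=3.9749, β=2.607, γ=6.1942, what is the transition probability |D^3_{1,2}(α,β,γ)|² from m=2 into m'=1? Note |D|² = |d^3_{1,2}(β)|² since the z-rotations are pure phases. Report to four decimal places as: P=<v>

D^3_{1,2}(3.9749,2.6070,6.1942) = e^{-i·1·3.9749}·d^3_{1,2}(2.6070)·e^{-i·2·6.1942}. Compute d first:
With c≡cos(β/2)=0.264125 and s≡sin(β/2)=0.964489, N=[24·2·120·1]^{1/2}=75.894664
The bounds max(0,m−m')=1 and min(l+m,l−m')=2 give 2 terms
  k=1: (−1)^0·75.8947/(24)·0.2641^5·0.9645^1 = +0.003921
  k=2: (−1)^1·75.8947/(12)·0.2641^3·0.9645^3 = -0.104556
d^3_{1,2}(2.6070) = +0.003921 -0.104556 = -0.100635
|D^3_{1,2}|² = |d^3_{1,2}(β)|² = (-0.100635)² = 0.010127 (the z-rotation phases have unit modulus)

P=0.0101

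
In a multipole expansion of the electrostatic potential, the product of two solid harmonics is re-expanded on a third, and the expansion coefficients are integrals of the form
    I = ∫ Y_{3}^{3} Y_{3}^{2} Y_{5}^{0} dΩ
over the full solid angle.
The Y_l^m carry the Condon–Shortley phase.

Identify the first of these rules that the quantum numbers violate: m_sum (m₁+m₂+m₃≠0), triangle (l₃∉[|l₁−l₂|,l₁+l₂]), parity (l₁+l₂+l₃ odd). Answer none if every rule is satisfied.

m_sum

azimuthal sum: 3 + 2 + 0 = 5  ✗
0 ≤ 5 ≤ 6 (triangle on l)
L = 3 + 3 + 5 = 11 (odd)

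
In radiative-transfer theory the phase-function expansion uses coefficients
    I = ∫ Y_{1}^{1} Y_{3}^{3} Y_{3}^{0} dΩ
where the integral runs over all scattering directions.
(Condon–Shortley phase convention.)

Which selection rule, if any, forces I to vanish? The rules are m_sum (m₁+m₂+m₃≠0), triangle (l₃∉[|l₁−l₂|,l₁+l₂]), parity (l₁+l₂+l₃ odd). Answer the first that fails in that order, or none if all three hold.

m_sum

azimuthal sum: 1 + 3 + 0 = 4  ✗
2 ≤ 3 ≤ 4 (triangle on l)
L = 1 + 3 + 3 = 7 (odd)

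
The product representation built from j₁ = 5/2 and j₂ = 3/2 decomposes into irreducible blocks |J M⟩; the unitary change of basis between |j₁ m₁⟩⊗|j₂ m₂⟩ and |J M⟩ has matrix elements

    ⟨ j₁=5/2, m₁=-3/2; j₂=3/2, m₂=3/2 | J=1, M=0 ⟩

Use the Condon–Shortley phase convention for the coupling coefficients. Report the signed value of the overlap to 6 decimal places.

-0.447214  (= −√(1/5))

√[3·3!2!0!/6! · 1!4!3!0!1!1!] = √(36/5)
  +(−1)^3/∏(3,0,1,0,1,0)! = -1/6  (running -1/6)
⟨..|..⟩ = √(36/5)·(-1/6) = -0.447214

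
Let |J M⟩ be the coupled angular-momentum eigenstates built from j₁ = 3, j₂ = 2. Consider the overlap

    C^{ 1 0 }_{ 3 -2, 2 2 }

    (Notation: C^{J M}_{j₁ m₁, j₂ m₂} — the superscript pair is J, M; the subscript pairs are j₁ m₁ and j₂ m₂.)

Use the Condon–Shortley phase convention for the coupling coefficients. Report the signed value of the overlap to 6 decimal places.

+√(1/7) ≈ +0.377964

j₁+j₂−J=4  J+j₁−j₂=2  J−j₁+j₂=0  j₁+j₂+J+1=7
(j₁±m₁, j₂±m₂, J±M) = (1,5,4,0,1,1)
P² = 576/7
sum k=4..4:
  [4] +1/24 = 1/24
S = 1/24
C² = P²·S² = 1/7 ; C = +0.377964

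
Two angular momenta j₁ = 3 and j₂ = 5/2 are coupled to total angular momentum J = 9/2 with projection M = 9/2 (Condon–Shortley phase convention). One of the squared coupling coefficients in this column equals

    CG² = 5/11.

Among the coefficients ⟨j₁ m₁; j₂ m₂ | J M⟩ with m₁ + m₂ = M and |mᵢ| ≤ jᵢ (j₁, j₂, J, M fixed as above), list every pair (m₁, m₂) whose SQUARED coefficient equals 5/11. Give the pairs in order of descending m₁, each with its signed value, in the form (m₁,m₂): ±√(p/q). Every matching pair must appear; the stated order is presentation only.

Admissible pairs with m₁+m₂ = M = 9/2: (2,5/2), (3,3/2)
  (m₁,m₂)=(3,3/2): CG² = 6/11, CG = +√(6/11)
  (m₁,m₂)=(2,5/2): CG² = 5/11, CG = −√(5/11)   ← matches the target
Pairs with CG² = 5/11: (2,5/2): −√(5/11)

(2,5/2): −√(5/11)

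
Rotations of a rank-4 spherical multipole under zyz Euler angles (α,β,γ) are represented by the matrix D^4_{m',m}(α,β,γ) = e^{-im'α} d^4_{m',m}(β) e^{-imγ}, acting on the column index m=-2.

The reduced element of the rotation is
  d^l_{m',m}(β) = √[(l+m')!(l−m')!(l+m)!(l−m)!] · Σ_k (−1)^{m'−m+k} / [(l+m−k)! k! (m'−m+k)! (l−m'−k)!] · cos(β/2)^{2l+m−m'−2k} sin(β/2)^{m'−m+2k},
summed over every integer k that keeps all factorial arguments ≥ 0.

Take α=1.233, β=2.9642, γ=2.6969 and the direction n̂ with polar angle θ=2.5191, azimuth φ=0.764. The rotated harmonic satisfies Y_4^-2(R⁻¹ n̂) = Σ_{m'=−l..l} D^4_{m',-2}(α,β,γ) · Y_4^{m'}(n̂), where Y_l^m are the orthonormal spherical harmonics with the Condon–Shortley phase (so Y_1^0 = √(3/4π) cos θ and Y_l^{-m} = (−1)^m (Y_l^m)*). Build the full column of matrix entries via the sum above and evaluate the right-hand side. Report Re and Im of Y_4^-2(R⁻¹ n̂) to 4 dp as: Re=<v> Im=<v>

Need the full column D^4_{m',-2} for m'=−4..4 at α=1.2330, β=2.9642, γ=2.6969.
cos(β/2)=0.088580, sin(β/2)=0.996069
d^4_{-4,-2}: single k=2 term ⇒ +0.000003;  D = -0.000002-0.000002i
d^4_{-3,-2}: k∈[1..2] ⇒ +0.000000 -0.000060 = -0.000060;  D = +0.000057-0.000020i
d^4_{-2,-2}: k∈[0..2] ⇒ +0.000000 -0.000006 +0.000909 = +0.000903;  D = -0.000005+0.000903i
d^4_{-1,-2}: k∈[0..2] ⇒ -0.000000 +0.000114 -0.009638 = -0.009523;  D = -0.008967-0.003208i
d^4_{0,-2}: k∈[0..2] ⇒ +0.000005 -0.001533 +0.072699 = +0.071171;  D = +0.044830-0.055277i
d^4_{1,-2}: k∈[0..2] ⇒ -0.000076 +0.014456 -0.365593 = -0.351213;  D = +0.184050+0.299126i
d^4_{2,-2}: k∈[0..2] ⇒ +0.000909 -0.091958 +0.968982 = +0.877933;  D = -0.857945+0.186269i
d^4_{3,-2}: k∈[0..1] ⇒ -0.007650 +0.322423 = +0.314774;  D = -0.038933+0.312356i
d^4_{4,-2}: single k=0 term ⇒ +0.040550;  D = +0.036302+0.018067i
Y_4^{m'}(θ=2.5191,φ=0.764) and Σ D·Y over m':
  (-0.0000-0.0000i)·(-0.0510-0.0044i)  (+0.0001-0.0000i)·(+0.1331+0.1514i)  (-0.0000+0.0009i)·(+0.0176-0.4113i)  (-0.0090-0.0032i)·(-0.2622+0.2512i)  (+0.0448-0.0553i)·(-0.1643+0.0000i)  (+0.1841+0.2991i)·(+0.2622+0.2512i)  (-0.8579+0.1863i)·(+0.0176+0.4113i)  (-0.0389+0.3124i)·(-0.1331+0.1514i)  (+0.0363+0.0181i)·(-0.0510+0.0044i)
Y_4^-2(R⁻¹ n̂) = -0.166476-0.265496i

Re=-0.1665 Im=-0.2655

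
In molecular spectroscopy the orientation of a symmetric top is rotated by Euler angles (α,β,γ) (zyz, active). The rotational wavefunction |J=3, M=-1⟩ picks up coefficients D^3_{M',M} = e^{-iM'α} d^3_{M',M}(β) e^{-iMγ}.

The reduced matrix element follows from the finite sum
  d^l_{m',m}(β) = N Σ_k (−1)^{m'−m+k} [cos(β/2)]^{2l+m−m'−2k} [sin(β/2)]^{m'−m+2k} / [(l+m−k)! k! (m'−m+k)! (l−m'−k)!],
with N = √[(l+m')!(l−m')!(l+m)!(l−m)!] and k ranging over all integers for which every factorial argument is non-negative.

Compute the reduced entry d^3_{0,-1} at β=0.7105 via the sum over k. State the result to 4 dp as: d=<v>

d^3_{0,-1}(β=0.7105) via the finite sum:
With c≡cos(β/2)=0.937560 and s≡sin(β/2)=0.347825, N=[6·6·2·24]^{1/2}=41.569219
k∈{0,1,2} keeps every argument non-negative
  k=0: (−1)^1·41.5692/(12)·0.9376^5·0.3478^1 = -0.872862
  k=1: (−1)^2·41.5692/(4)·0.9376^3·0.3478^3 = +0.360404
  k=2: (−1)^3·41.5692/(12)·0.9376^1·0.3478^5 = -0.016535
d^3_{0,-1}(0.7105) = -0.872862 +0.360404 -0.016535 = -0.528992

d=-0.5290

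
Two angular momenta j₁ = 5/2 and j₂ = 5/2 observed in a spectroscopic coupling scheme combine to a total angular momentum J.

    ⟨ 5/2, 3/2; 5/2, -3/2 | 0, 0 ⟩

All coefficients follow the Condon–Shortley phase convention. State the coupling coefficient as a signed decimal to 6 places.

-0.408248  (= −√(1/6))

√[1·5!0!0!/6! · 4!1!1!4!0!0!] = √(96)
  +(−1)^1/∏(1,4,0,0,0,0)! = -1/24  (running -1/24)
⟨..|..⟩ = √(96)·(-1/24) = -0.408248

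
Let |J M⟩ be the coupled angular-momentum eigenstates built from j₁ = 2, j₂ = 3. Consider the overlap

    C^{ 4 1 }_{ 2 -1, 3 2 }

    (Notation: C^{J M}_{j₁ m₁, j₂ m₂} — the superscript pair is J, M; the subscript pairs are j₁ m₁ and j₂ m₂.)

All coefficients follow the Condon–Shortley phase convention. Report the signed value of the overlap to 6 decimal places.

√[9·1!3!5!/10! · 1!3!5!1!5!3!] = √(6480/7)
  +(−1)^0/∏(0,1,3,5,0,0)! = 1/720  (running 1/720)
  +(−1)^1/∏(1,0,2,4,1,1)! = -1/48  (running -7/360)
⟨..|..⟩ = √(6480/7)·(-7/360) = -0.591608

-0.591608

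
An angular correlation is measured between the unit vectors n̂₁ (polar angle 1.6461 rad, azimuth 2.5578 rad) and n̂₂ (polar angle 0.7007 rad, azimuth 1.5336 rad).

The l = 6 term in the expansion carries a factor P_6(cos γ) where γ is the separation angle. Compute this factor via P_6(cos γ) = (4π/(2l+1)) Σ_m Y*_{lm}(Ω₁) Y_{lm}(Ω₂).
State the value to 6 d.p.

0.080964

Term-by-term m-sum for l=6 (normalisation 4π/13 = 0.966644):
  term(m=-6) = 0.01633 - 0.00227j   from Y*(Ω₁)=-0.44429 + 0.16782j, Y(Ω₂)=-0.03384 - 0.00768j
  term(m=-5) = -0.00703 + 0.01623j   from Y*(Ω₁)=-0.12106 - 0.02741j, Y(Ω₂)=0.02635 - 0.14007j
  term(m=-4) = 0.06392 + 0.09037j   from Y*(Ω₁)=0.22894 + 0.23877j, Y(Ω₂)=0.33092 + 0.04960j
  term(m=-3) = -0.06513 + 0.00450j   from Y*(Ω₁)=0.02564 + 0.14042j, Y(Ω₂)=-0.05093 + 0.45454j
  term(m=-2) = -0.03169 + 0.06124j   from Y*(Ω₁)=0.11426 - 0.26785j, Y(Ω₂)=-0.23613 - 0.01760j
  term(m=-1) = 0.01990 + 0.03270j   from Y*(Ω₁)=0.12459 - 0.08230j, Y(Ω₂)=-0.00953 + 0.25619j
  term(m=+0) = 0.09120 + 0.00000j   from Y*(Ω₁)=-0.28071 + 0.00000j, Y(Ω₂)=-0.32488 + 0.00000j
  term(m=+1) = 0.01990 - 0.03270j   from Y*(Ω₁)=-0.12459 - 0.08230j, Y(Ω₂)=0.00953 + 0.25619j
  term(m=+2) = -0.03169 - 0.06124j   from Y*(Ω₁)=0.11426 + 0.26785j, Y(Ω₂)=-0.23613 + 0.01760j
  term(m=+3) = -0.06513 - 0.00450j   from Y*(Ω₁)=-0.02564 + 0.14042j, Y(Ω₂)=0.05093 + 0.45454j
  term(m=+4) = 0.06392 - 0.09037j   from Y*(Ω₁)=0.22894 - 0.23877j, Y(Ω₂)=0.33092 - 0.04960j
  term(m=+5) = -0.00703 - 0.01623j   from Y*(Ω₁)=0.12106 - 0.02741j, Y(Ω₂)=-0.02635 - 0.14007j
  term(m=+6) = 0.01633 + 0.00227j   from Y*(Ω₁)=-0.44429 - 0.16782j, Y(Ω₂)=-0.03384 + 0.00768j
Total Σ_m = 0.08376 + 0.00000j. Multiply by 0.966644: 0.08096 + 0.00000j. P_6(cos γ) = 0.080964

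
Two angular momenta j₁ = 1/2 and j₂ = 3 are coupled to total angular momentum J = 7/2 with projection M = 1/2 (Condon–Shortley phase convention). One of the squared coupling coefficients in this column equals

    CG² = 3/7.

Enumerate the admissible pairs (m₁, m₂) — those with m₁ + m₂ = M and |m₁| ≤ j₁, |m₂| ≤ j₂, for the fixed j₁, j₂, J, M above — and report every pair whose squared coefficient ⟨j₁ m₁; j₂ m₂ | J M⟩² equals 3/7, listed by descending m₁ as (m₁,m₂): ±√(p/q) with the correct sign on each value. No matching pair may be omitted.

(-1/2,1): +√(3/7)

Admissible pairs with m₁+m₂ = M = 1/2: (-1/2,1), (1/2,0)
  (m₁,m₂)=(1/2,0): CG² = 4/7, CG = +√(4/7)
  (m₁,m₂)=(-1/2,1): CG² = 3/7, CG = +√(3/7)   ← matches the target
Pairs with CG² = 3/7: (-1/2,1): +√(3/7)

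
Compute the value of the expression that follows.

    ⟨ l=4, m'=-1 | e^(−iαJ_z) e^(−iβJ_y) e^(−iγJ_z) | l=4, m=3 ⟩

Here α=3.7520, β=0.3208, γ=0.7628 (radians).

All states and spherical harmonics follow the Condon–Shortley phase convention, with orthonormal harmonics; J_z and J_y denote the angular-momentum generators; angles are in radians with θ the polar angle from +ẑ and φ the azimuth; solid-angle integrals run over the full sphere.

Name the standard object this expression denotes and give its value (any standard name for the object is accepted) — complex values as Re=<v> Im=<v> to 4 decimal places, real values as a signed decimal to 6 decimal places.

Wigner D-matrix element, Re=0.0009 Im=0.0080

This is a Wigner D-matrix element — the rotation-matrix element ⟨l m'| R(α,β,γ) |l m⟩ in the angular-momentum basis.
First d^4_{-1,3}(β=0.3208), then the phase factors e^{-i(-1)α} and e^{-i(3)γ}:
c=cos(0.320800/2)=0.987163, s=sin(0.320800/2)=0.159713; N=√[6·120·5040·1]=1904.940944
Admissible k: 4..5 (factorial args all ≥0)
  k=4: (−1)^0·1904.9409/(144)·0.9872^4·0.1597^4 = +0.008174
  k=5: (−1)^1·1904.9409/(240)·0.9872^2·0.1597^6 = -0.000128
d^4_{-1,3}(0.3208) = +0.008174 -0.000128 = +0.008046
Attach z-rotation phases: D = e^{-i(-1)(3.7520)}·(+0.008046)·e^{-i(3)(0.7628)} = +0.000861+0.007999i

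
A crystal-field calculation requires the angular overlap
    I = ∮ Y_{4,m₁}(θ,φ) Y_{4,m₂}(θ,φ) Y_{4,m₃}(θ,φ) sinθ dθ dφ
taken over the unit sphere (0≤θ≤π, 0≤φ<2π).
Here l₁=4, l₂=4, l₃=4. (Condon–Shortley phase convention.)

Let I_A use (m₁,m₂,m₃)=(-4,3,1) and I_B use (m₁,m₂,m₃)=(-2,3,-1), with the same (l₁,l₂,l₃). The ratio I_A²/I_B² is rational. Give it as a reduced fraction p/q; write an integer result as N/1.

7/1

Same 4,4,4: normalisation and zero-m 3j drop out of the ratio.
A: Δ: 4! 4! 4! / 13! → 1/450450; sum: t=4:+1/3456 = 1/3456; 3j²(4 4 4; -4 3 1) = Δ·Π!·Σ² = 35/1287  (sign -1)
B: Δ: 4! 4! 4! / 13! → 1/450450; sum: t=3:−1/864 t=4:+1/576 = 1/1728; 3j²(4 4 4; -2 3 -1) = Δ·Π!·Σ² = 5/1287  (sign -1)
I_A²/I_B² = (35/1287)/(5/1287) = 7/1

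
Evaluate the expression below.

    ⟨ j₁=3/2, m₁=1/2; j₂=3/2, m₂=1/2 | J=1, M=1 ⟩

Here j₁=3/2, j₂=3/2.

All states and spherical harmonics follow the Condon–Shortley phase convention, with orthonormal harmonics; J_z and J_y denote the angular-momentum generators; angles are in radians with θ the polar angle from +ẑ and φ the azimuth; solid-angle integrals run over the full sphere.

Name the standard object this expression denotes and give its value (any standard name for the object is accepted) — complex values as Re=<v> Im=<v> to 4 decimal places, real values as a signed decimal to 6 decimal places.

Clebsch–Gordan coefficient, −√(2/5) ≈ -0.632456

This is a Clebsch–Gordan (vector-coupling) coefficient.
√[3·2!1!1!/5! · 2!1!2!1!2!0!] = √(2/5)
  +(−1)^1/∏(1,1,0,1,1,0)! = -1  (running -1)
⟨..|..⟩ = √(2/5)·(-1) = -0.632456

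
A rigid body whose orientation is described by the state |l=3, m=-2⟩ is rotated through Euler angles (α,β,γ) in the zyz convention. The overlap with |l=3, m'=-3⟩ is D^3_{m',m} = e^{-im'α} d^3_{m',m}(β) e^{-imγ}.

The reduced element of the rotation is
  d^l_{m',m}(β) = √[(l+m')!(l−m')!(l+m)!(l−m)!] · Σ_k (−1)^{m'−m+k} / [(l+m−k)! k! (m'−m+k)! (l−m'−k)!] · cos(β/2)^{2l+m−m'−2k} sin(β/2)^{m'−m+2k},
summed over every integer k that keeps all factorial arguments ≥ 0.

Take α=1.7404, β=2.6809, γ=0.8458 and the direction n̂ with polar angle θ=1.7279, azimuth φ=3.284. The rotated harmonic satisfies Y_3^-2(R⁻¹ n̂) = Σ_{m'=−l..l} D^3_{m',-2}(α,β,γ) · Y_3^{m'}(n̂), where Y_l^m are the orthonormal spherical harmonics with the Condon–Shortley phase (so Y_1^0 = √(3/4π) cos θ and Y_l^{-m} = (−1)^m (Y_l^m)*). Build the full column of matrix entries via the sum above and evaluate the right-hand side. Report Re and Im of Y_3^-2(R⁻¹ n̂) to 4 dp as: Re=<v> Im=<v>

Need the full column D^3_{m',-2} for m'=−3..3 at α=1.7404, β=2.6809, γ=0.8458.
cos(β/2)=0.228315, sin(β/2)=0.973587
d^3_{-3,-2}: single k=1 term ⇒ +0.001480;  D = +0.001196+0.000871i
d^3_{-2,-2}: k∈[0..1] ⇒ +0.000142 -0.012878 = -0.012737;  D = -0.005654+0.011413i
d^3_{-1,-2}: k∈[0..1] ⇒ -0.001910 +0.069463 = +0.067553;  D = -0.064725-0.019343i
d^3_{0,-2}: k∈[0..1] ⇒ +0.014107 -0.256524 = -0.242417;  D = +0.029214-0.240650i
d^3_{1,-2}: k∈[0..1] ⇒ -0.069463 +0.631551 = +0.562088;  D = +0.561419-0.027419i
d^3_{2,-2}: k∈[0..1] ⇒ +0.234173 -0.851627 = -0.617454;  D = +0.133785+0.602786i
d^3_{3,-2}: single k=0 term ⇒ -0.489197;  D = +0.452833-0.185085i
Y_3^{m'}(θ=1.7279,φ=3.284) and Σ D·Y over m':
  (+0.0012+0.0009i)·(-0.3659+0.1666i)  (-0.0057+0.0114i)·(-0.1497+0.0438i)  (-0.0647-0.0193i)·(+0.2773-0.0398i)  (+0.0292-0.2407i)·(+0.1680+0.0000i)  (+0.5614-0.0274i)·(-0.2773-0.0398i)  (+0.1338+0.6028i)·(-0.1497-0.0438i)  (+0.4528-0.1851i)·(+0.3659+0.1666i)
Y_3^-2(R⁻¹ n̂) = +0.032083-0.148407i

Re=0.0321 Im=-0.1484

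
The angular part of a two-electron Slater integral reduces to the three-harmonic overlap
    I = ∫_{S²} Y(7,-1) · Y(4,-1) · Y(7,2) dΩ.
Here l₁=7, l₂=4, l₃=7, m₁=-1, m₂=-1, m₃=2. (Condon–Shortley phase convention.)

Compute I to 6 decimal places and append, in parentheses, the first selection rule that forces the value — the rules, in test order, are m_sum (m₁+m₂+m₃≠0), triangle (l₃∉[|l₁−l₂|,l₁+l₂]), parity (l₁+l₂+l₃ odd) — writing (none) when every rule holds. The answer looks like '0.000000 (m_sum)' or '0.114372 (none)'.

0.100255 (none)

Checks pass: Σm=0; 18 even; l₃=7∈[3,11].
(2·7+1)(2·4+1)(2·7+1) = 2025
Δ: 4! 10! 4! / 19! → 1/58198140
sum: t=0:+1/17418240 t=1:−1/622080 t=2:+1/230400 t=3:−1/622080 t=4:+1/17418240 = 1/806400
3j²(7 4 7; 0 0 0) = Δ·Π!·Σ² = 2268/230945  (sign -1)
sum: t=0:+1/11612160 t=1:−1/725760 t=2:+1/414720 t=3:−1/2073600 = 37/58060800
3j²(7 4 7; -1 -1 2) = Δ·Π!·Σ² = 4107/646646  (sign -1)
combine: 4πI² = 2025·2268/230945·4107/646646 = 269460270/2133423721
take √, sign +1: I = 0.10025450
No selection rule forces the value: the integral is nonzero (none).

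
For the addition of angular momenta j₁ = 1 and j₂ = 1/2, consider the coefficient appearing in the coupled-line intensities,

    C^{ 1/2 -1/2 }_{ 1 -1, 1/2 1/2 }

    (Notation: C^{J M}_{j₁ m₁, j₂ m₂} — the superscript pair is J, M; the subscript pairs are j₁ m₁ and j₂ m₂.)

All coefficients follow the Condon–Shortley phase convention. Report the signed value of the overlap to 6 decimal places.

j₁+j₂−J=1  J+j₁−j₂=1  J−j₁+j₂=0  j₁+j₂+J+1=3
(j₁±m₁, j₂±m₂, J±M) = (0,2,1,0,0,1)
P² = 2/3
sum k=1..1:
  [1] −1/1 = -1
S = -1
C² = P²·S² = 2/3 ; C = -0.816497

-0.816497  (= −√(2/3))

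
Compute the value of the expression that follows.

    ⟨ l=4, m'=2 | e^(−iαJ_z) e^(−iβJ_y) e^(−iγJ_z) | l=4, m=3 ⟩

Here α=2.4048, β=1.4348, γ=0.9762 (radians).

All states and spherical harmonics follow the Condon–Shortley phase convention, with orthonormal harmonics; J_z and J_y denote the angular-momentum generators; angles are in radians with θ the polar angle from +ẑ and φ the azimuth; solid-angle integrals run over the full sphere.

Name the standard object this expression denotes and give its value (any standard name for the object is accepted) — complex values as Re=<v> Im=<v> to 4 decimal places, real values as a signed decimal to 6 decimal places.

This is a Wigner D-matrix element — the rotation-matrix element ⟨l m'| R(α,β,γ) |l m⟩ in the angular-momentum basis.
First d^4_{2,3}(β=1.4348), then the phase factors e^{-i(2)α} and e^{-i(3)γ}:
With c≡cos(β/2)=0.753518 and s≡sin(β/2)=0.657428, N=[720·2·5040·1]^{1/2}=2693.993318
k∈{1,2} keeps every argument non-negative
  k=1: (−1)^0·2693.9933/(720)·0.7535^7·0.6574^1 = +0.339286
  k=2: (−1)^1·2693.9933/(240)·0.7535^5·0.6574^3 = -0.774812
d^4_{2,3}(1.4348) = +0.339286 -0.774812 = -0.435526
Phases: e^{-i·(2)·2.4048}=+0.097058+0.995279i, e^{-i·(3)·0.9762}=-0.977403-0.211386i ⇒ D=-0.050313+0.432610i

Wigner D-matrix element, Re=-0.0503 Im=0.4326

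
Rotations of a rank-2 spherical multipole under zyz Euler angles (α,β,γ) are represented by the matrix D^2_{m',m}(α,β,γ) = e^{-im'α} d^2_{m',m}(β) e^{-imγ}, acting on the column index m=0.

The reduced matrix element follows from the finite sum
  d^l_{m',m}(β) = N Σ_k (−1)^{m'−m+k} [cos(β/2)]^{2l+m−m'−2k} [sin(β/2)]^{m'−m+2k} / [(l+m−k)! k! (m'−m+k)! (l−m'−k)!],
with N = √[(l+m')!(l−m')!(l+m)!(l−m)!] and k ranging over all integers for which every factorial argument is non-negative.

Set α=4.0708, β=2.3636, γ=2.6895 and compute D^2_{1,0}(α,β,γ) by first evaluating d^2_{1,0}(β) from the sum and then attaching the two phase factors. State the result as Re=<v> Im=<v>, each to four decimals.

D^2_{1,0}(4.0708,2.3636,2.6895) = e^{-i·1·4.0708}·d^2_{1,0}(2.3636)·e^{-i·0·2.6895}. Compute d first:
Half-angle: c=0.379260, s=0.925290. N=√(6·1·2·2)=4.898979
The bounds max(0,m−m')=0 and min(l+m,l−m')=1 give 2 terms
  k=0: (−1)^1·4.8990/(2)·0.3793^3·0.9253^1 = -0.123642
  k=1: (−1)^2·4.8990/(2)·0.3793^1·0.9253^3 = +0.735947
d^2_{1,0}(2.3636) = -0.123642 +0.735947 = +0.612305
Attach z-rotation phases: D = e^{-i(1)(4.0708)}·(+0.612305)·e^{-i(0)(2.6895)} = -0.366446+0.490546i

Re=-0.3664 Im=0.4905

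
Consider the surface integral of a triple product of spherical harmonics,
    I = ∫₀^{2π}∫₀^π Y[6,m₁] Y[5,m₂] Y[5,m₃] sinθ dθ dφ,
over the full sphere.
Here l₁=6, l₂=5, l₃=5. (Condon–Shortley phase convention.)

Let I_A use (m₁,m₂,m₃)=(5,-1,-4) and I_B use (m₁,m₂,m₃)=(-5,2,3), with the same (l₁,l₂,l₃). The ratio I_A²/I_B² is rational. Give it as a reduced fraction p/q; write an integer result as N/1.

l's match ⇒ only the (l;m) 3-j factors differ between A and B.
A: triangle coeff Δ(6,5,5) = 1/28588560; Σ_t [0,1]: t=0:+1/2073600 t=1:−1/518400 = -1/691200; (3j)²=81/4420 [(6 5 5; 5 -1 -4)], sign=+1
B: triangle coeff Δ(6,5,5) = 1/28588560; Σ_t [5,6]: t=5:−1/345600 t=6:+1/518400 = -1/1036800; (3j)²=7/2210 [(6 5 5; -5 2 3)], sign=-1
I_A²/I_B² = (81/4420)/(7/2210) = 81/14

81/14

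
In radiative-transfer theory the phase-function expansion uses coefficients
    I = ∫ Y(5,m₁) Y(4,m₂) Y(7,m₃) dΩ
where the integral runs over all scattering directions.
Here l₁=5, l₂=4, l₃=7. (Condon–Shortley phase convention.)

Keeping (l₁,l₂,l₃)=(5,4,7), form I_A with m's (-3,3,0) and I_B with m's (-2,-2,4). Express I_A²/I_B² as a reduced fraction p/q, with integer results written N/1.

Shared (l₁,l₂,l₃)=(5,4,7): N and (l;000)² cancel in I_A²/I_B².
A: Δ = 2!·8!·6!/17! = 1/6126120; Racah Σ t=1..2: t=1:−1/3628800 t=2:+1/345600 = 19/7257600; ⇒ 3j(5 4 7; -3 3 0)² = 2527/218790, sgn -1
B: Δ = 2!·8!·6!/17! = 1/6126120; Racah Σ t=0..2: t=0:+1/483840 t=1:−1/172800 t=2:+1/1036800 = -1/362880; ⇒ 3j(5 4 7; -2 -2 4)² = 20/1547, sgn +1
I_A²/I_B² = (2527/218790)/(20/1547) = 17689/19800

17689/19800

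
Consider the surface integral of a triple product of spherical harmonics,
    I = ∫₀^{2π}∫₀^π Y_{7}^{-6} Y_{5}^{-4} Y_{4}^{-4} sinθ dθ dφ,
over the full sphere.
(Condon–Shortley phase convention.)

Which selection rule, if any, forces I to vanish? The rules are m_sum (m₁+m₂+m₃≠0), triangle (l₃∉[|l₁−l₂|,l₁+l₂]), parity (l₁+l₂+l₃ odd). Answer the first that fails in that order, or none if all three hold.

m_sum

Σmᵢ = -14  ✗
l₃∈[|l₁−l₂|,l₁+l₂]=[2,12], have l₃=4
Σlᵢ = 16 ⇒ even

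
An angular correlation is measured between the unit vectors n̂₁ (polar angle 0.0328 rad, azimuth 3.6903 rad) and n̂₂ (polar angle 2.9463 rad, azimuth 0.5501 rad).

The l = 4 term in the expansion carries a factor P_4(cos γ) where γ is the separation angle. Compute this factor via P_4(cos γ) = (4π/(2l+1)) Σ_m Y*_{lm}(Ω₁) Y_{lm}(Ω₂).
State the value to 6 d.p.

Summing Y*_{l m}(θ₁,φ₁)·Y_{l m}(θ₂,φ₂) over m ∈ [−4, 4]; prefactor 4π/(2·4+1) = 1.396263:
  term(m=-4) = 0.00000 - 0.00000j   from Y*(Ω₁)=-0.00000 + 0.00000j, Y(Ω₂)=-0.00037 - 0.00051j
  term(m=-3) = 0.00000 - 0.00000j   from Y*(Ω₁)=0.00000 - 0.00004j, Y(Ω₂)=0.00071 + 0.00894j
  term(m=-2) = 0.00016 - 0.00000j   from Y*(Ω₁)=0.00098 + 0.00192j, Y(Ω₂)=0.03276 - 0.06441j
  term(m=-1) = 0.02083 - 0.00003j   from Y*(Ω₁)=-0.05282 - 0.03229j, Y(Ω₂)=-0.28685 + 0.17591j
  term(m=+0) = 0.58264 + 0.00000j   from Y*(Ω₁)=0.84174 + 0.00000j, Y(Ω₂)=0.69219 + 0.00000j
  term(m=+1) = 0.02083 + 0.00003j   from Y*(Ω₁)=0.05282 - 0.03229j, Y(Ω₂)=0.28685 + 0.17591j
  term(m=+2) = 0.00016 + 0.00000j   from Y*(Ω₁)=0.00098 - 0.00192j, Y(Ω₂)=0.03276 + 0.06441j
  term(m=+3) = 0.00000 + 0.00000j   from Y*(Ω₁)=-0.00000 - 0.00004j, Y(Ω₂)=-0.00071 + 0.00894j
  term(m=+4) = 0.00000 + 0.00000j   from Y*(Ω₁)=-0.00000 - 0.00000j, Y(Ω₂)=-0.00037 + 0.00051j
Σ over m = 0.62462 - 0.00000j; ×(4π/9) → 0.87214 - 0.00000j. Real part: 0.872135

0.872135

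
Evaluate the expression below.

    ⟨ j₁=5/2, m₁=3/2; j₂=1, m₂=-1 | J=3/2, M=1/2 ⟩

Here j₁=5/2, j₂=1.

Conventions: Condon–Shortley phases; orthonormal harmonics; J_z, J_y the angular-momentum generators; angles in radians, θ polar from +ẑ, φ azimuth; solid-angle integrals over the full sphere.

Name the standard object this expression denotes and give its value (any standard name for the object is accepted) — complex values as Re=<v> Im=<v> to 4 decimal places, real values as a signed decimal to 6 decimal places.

This is a Clebsch–Gordan (vector-coupling) coefficient.
j₁+j₂−J=2  J+j₁−j₂=3  J−j₁+j₂=0  j₁+j₂+J+1=6
(j₁±m₁, j₂±m₂, J±M) = (4,1,0,2,2,1)
P² = 32/5
sum k=0..0:
  [0] +1/4 = 1/4
S = 1/4
C² = P²·S² = 2/5 ; C = +0.632456

Clebsch–Gordan coefficient, +√(2/5) ≈ +0.632456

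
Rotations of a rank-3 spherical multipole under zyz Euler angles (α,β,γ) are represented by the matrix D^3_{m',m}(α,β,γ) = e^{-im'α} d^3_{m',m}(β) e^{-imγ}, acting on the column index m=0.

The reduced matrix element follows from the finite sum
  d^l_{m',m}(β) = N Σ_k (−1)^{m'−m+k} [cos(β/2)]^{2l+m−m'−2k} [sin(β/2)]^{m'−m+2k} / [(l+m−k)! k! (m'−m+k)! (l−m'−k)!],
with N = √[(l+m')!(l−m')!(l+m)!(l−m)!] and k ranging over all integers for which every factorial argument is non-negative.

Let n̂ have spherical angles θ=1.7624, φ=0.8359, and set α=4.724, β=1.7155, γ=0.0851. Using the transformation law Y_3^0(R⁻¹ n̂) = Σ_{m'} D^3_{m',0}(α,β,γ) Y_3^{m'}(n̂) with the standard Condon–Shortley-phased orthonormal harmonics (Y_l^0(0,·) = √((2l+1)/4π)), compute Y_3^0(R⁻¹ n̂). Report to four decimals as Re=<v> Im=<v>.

Re=0.1662 Im=0.0000

Need the full column D^3_{m',0} for m'=−3..3 at α=4.7240, β=1.7155, γ=0.0851.
cos(β/2)=0.654141, sin(β/2)=0.756373
d^3_{-3,0}: single k=3 term ⇒ +0.541672;  D = -0.018864+0.541344i
d^3_{-2,0}: k∈[2..3] ⇒ +0.573743 -0.767091 = -0.193347;  D = +0.193295+0.004490i
d^3_{-1,0}: k∈[1..3] ⇒ +0.313822 -1.258732 +0.560972 = -0.383939;  D = -0.004458+0.383913i
d^3_{0,0}: k∈[0..3] ⇒ +0.078348 -0.942756 +1.260458 -0.187247 = +0.208803;  D = +0.208803+0.000000i
d^3_{1,0}: k∈[0..2] ⇒ -0.313822 +1.258732 -0.560972 = +0.383939;  D = +0.004458+0.383913i
d^3_{2,0}: k∈[0..1] ⇒ +0.573743 -0.767091 = -0.193347;  D = +0.193295-0.004490i
d^3_{3,0}: single k=0 term ⇒ -0.541672;  D = +0.018864+0.541344i
Y_3^{m'}(θ=1.7624,φ=0.8359) and Σ D·Y over m':
  (-0.0189+0.5413i)·(-0.3180-0.2338i)  (+0.1933+0.0045i)·(+0.0189+0.1866i)  (-0.0045+0.3839i)·(-0.1742+0.1927i)  (+0.2088+0.0000i)·(+0.2003+0.0000i)  (+0.0045+0.3839i)·(+0.1742+0.1927i)  (+0.1933-0.0045i)·(+0.0189-0.1866i)  (+0.0189+0.5413i)·(+0.3180-0.2338i)
Y_3^0(R⁻¹ n̂) = +0.166181+0.000000i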